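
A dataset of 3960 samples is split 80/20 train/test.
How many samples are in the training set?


Test set = 3960 * 20% = 792. Training set = 3960 - 792 = 3168.

3168


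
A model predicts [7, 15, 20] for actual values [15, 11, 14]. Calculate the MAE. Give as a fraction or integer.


MAE = (1/3) * (|15-7|=8 + |11-15|=4 + |14-20|=6). Sum = 18. MAE = 6.

6


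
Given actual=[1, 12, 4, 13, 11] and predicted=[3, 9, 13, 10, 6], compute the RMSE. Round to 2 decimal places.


MSE = 25.6000. RMSE = sqrt(25.6000) = 5.06.

5.06


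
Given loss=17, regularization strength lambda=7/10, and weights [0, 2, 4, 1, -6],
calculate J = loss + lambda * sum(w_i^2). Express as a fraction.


L2 sq norm = sum(w^2) = 57. J = 17 + 7/10 * 57 = 569/10.

569/10


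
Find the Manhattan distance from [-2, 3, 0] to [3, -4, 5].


d = sum of absolute differences: |-2-3|=5 + |3--4|=7 + |0-5|=5 = 17.

17


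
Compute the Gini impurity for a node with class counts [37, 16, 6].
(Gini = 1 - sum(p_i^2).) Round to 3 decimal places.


Total = 59. Proportions: 37/59, 16/59, 6/59. sum(p_i^2) = 0.4772. Gini = 1 - 0.4772 = 0.5228, which rounds to 0.523.

0.523


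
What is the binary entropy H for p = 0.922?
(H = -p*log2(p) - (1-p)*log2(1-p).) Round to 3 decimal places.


H = -0.922*log2(0.922) - 0.078*log2(0.078) = 0.395.

0.395


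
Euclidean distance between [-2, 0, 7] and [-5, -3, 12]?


d = sqrt(sum of squared differences). (-2--5)^2=9, (0--3)^2=9, (7-12)^2=25. Sum = 43.

sqrt(43)


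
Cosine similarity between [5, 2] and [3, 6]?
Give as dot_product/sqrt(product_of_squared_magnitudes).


dot = 27. |a|^2 = 29, |b|^2 = 45. cos = 27/sqrt(1305).

27/sqrt(1305)


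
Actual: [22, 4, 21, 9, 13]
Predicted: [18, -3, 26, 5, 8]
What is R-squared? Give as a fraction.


Mean(y) = 69/5. SS_res = 131. SS_tot = 1194/5. R^2 = 1 - 131/(1194/5) = 539/1194.

539/1194


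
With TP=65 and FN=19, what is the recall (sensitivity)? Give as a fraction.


Recall = TP / (TP + FN) = 65 / 84 = 65/84.

65/84


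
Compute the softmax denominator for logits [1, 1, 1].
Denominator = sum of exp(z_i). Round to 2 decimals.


Denom = e^1=2.7183 + e^1=2.7183 + e^1=2.7183. Sum = 8.1549, which rounds to 8.15.

8.15


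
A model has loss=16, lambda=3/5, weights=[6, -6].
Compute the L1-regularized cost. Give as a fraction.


L1 norm = sum(|w|) = 12. J = 16 + 3/5 * 12 = 116/5.

116/5


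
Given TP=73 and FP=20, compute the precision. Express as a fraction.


Precision = TP / (TP + FP) = 73 / 93 = 73/93.

73/93


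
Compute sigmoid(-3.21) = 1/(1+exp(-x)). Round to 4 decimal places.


sigma(-3.21) = 1/(1+e^(3.21)) = 1/(1+24.779086) = 1/25.779086 = 0.0388.

0.0388


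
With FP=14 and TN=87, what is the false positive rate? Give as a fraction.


FPR = FP / (FP + TN) = 14 / 101 = 14/101.

14/101


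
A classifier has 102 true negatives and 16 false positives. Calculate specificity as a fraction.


Specificity = TN / (TN + FP) = 102 / 118 = 51/59.

51/59


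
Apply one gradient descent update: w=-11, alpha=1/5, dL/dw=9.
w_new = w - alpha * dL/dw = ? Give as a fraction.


w_new = -11 - 1/5 * 9 = -11 - 9/5 = -64/5.

-64/5


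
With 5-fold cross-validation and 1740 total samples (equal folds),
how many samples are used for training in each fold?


Each validation fold has 1740/5 = 348 samples. Training set = 1740 - 348 = 1392.

1392


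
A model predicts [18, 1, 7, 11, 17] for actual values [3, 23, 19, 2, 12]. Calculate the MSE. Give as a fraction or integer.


MSE = (1/5) * ((3-18)^2=225 + (23-1)^2=484 + (19-7)^2=144 + (2-11)^2=81 + (12-17)^2=25). Sum = 959. MSE = 959/5.

959/5


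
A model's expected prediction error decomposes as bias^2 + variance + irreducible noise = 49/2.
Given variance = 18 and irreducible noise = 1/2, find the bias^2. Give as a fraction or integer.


Total error = bias^2 + variance + irreducible noise. So bias^2 = 49/2 - 18 - 1/2 = 6.

6


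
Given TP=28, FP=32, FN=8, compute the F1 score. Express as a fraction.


Precision = 28/60 = 7/15. Recall = 28/36 = 7/9. F1 = 2*P*R/(P+R) = 7/12.

7/12


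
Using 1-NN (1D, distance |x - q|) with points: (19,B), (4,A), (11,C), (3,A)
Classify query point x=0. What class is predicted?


Distances: |19-0|=19, |4-0|=4, |11-0|=11, |3-0|=3. 1 nearest: (3,A). Counts: {'A': 1}. Majority class: A.

A


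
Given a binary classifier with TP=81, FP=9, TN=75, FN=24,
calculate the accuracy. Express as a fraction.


Accuracy = (TP + TN) / (TP + TN + FP + FN) = (81 + 75) / 189 = 52/63.

52/63


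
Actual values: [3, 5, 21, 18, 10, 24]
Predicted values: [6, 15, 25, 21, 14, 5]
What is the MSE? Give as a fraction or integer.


MSE = (1/6) * ((3-6)^2=9 + (5-15)^2=100 + (21-25)^2=16 + (18-21)^2=9 + (10-14)^2=16 + (24-5)^2=361). Sum = 511. MSE = 511/6.

511/6


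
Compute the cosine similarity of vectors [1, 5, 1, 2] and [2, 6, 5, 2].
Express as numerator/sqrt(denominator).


dot = 41. |a|^2 = 31, |b|^2 = 69. cos = 41/sqrt(2139).

41/sqrt(2139)


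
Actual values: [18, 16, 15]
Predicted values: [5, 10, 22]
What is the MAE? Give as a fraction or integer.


MAE = (1/3) * (|18-5|=13 + |16-10|=6 + |15-22|=7). Sum = 26. MAE = 26/3.

26/3


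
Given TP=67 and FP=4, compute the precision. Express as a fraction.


Precision = TP / (TP + FP) = 67 / 71 = 67/71.

67/71


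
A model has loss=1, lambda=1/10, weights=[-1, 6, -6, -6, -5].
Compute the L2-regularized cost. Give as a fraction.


L2 sq norm = sum(w^2) = 134. J = 1 + 1/10 * 134 = 72/5.

72/5


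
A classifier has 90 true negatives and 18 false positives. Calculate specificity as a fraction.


Specificity = TN / (TN + FP) = 90 / 108 = 5/6.

5/6


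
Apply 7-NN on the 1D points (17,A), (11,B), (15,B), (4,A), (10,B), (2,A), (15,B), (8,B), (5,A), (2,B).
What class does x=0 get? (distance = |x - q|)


Distances: |17-0|=17, |11-0|=11, |15-0|=15, |4-0|=4, |10-0|=10, |2-0|=2, |15-0|=15, |8-0|=8, |5-0|=5, |2-0|=2. 7 nearest: (2,A), (2,B), (4,A), (5,A), (8,B), (10,B), (11,B). Counts: {'A': 3, 'B': 4}. Majority class: B.

B


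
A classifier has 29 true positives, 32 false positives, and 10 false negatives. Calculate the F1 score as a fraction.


Precision = 29/61 = 29/61. Recall = 29/39 = 29/39. F1 = 2*P*R/(P+R) = 29/50.

29/50


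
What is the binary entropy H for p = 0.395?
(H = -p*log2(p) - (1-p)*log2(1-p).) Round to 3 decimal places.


H = -0.395*log2(0.395) - 0.605*log2(0.605) = 0.968.

0.968


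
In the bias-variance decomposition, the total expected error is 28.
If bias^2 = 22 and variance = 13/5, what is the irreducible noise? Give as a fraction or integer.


Total error = bias^2 + variance + irreducible noise. So irreducible noise = 28 - 22 - 13/5 = 17/5.

17/5


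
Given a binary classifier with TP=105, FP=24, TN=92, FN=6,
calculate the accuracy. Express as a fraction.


Accuracy = (TP + TN) / (TP + TN + FP + FN) = (105 + 92) / 227 = 197/227.

197/227


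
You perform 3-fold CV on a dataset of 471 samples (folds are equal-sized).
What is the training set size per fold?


Each validation fold has 471/3 = 157 samples. Training set = 471 - 157 = 314.

314


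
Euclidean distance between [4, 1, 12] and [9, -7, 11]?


d = sqrt(sum of squared differences). (4-9)^2=25, (1--7)^2=64, (12-11)^2=1. Sum = 90.

sqrt(90)


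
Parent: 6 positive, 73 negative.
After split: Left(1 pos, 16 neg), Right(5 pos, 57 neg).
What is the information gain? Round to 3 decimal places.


H(parent) = 0.3877. H(left) = 0.3228, H(right) = 0.4044. Weighted = (17/79)*0.3228 + (62/79)*0.4044 = 0.3868. IG = 0.3877 - 0.3868 = 0.0009, which rounds to 0.001.

0.001


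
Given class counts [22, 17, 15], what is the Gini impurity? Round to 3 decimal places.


Total = 54. Proportions: 22/54, 17/54, 15/54. sum(p_i^2) = 0.3422. Gini = 1 - 0.3422 = 0.6578, which rounds to 0.658.

0.658


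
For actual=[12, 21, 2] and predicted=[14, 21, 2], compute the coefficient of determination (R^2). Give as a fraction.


Mean(y) = 35/3. SS_res = 4. SS_tot = 542/3. R^2 = 1 - 4/(542/3) = 265/271.

265/271


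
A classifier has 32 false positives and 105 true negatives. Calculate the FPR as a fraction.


FPR = FP / (FP + TN) = 32 / 137 = 32/137.

32/137


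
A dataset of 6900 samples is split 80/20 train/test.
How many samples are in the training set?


Test set = 6900 * 20% = 1380. Training set = 6900 - 1380 = 5520.

5520


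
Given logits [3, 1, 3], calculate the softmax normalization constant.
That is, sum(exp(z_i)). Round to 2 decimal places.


Denom = e^3=20.0855 + e^1=2.7183 + e^3=20.0855. Sum = 42.8893, which rounds to 42.89.

42.89


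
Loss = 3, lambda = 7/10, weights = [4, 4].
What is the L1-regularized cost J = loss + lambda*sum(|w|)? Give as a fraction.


L1 norm = sum(|w|) = 8. J = 3 + 7/10 * 8 = 43/5.

43/5


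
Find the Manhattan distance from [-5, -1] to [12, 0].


d = sum of absolute differences: |-5-12|=17 + |-1-0|=1 = 18.

18


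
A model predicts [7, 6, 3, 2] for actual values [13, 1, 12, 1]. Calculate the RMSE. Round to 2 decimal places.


MSE = 35.7500. RMSE = sqrt(35.7500) = 5.98.

5.98


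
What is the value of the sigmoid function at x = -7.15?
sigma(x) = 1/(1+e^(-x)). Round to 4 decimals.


sigma(-7.15) = 1/(1+e^(7.15)) = 1/(1+1274.105955) = 1/1275.105955 = 0.0008.

0.0008


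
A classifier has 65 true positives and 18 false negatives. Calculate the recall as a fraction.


Recall = TP / (TP + FN) = 65 / 83 = 65/83.

65/83


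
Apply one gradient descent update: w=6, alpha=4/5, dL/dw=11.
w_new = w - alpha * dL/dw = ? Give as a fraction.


w_new = 6 - 4/5 * 11 = 6 - 44/5 = -14/5.

-14/5


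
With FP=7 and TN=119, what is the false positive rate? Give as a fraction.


FPR = FP / (FP + TN) = 7 / 126 = 1/18.

1/18


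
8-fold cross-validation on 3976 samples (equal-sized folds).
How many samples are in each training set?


Each validation fold has 3976/8 = 497 samples. Training set = 3976 - 497 = 3479.

3479


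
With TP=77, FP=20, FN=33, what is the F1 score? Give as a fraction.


Precision = 77/97 = 77/97. Recall = 77/110 = 7/10. F1 = 2*P*R/(P+R) = 154/207.

154/207


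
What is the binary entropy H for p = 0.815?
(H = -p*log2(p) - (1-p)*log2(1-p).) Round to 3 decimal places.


H = -0.815*log2(0.815) - 0.185*log2(0.185) = 0.691.

0.691


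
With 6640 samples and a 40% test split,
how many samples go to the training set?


Test set = 6640 * 40% = 2656. Training set = 6640 - 2656 = 3984.

3984


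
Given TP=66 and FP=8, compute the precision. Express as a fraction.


Precision = TP / (TP + FP) = 66 / 74 = 33/37.

33/37


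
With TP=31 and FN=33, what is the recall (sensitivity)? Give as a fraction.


Recall = TP / (TP + FN) = 31 / 64 = 31/64.

31/64


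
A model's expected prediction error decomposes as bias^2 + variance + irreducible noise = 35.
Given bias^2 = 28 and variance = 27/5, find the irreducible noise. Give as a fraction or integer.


Total error = bias^2 + variance + irreducible noise. So irreducible noise = 35 - 28 - 27/5 = 8/5.

8/5


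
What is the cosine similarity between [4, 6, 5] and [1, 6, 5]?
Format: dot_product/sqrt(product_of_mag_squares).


dot = 65. |a|^2 = 77, |b|^2 = 62. cos = 65/sqrt(4774).

65/sqrt(4774)


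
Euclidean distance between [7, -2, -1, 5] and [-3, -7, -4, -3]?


d = sqrt(sum of squared differences). (7--3)^2=100, (-2--7)^2=25, (-1--4)^2=9, (5--3)^2=64. Sum = 198.

sqrt(198)


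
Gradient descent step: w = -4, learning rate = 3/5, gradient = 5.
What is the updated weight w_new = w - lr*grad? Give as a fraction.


w_new = -4 - 3/5 * 5 = -4 - 3 = -7.

-7


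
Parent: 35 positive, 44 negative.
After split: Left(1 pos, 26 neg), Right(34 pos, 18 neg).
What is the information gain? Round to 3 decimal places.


H(parent) = 0.9906. H(left) = 0.2285, H(right) = 0.9306. Weighted = (27/79)*0.2285 + (52/79)*0.9306 = 0.6906. IG = 0.9906 - 0.6906 = 0.3000, which rounds to 0.300.

0.300


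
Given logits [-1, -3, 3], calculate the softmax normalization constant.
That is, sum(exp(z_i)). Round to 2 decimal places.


Denom = e^-1=0.3679 + e^-3=0.0498 + e^3=20.0855. Sum = 20.5032, which rounds to 20.50.

20.50


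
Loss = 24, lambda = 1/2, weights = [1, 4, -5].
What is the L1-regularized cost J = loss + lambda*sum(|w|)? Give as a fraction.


L1 norm = sum(|w|) = 10. J = 24 + 1/2 * 10 = 29.

29


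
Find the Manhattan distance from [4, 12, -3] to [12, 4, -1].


d = sum of absolute differences: |4-12|=8 + |12-4|=8 + |-3--1|=2 = 18.

18


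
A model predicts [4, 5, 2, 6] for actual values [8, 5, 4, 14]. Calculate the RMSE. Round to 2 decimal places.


MSE = 21.0000. RMSE = sqrt(21.0000) = 4.58.

4.58


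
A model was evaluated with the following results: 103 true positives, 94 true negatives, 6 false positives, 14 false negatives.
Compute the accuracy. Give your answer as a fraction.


Accuracy = (TP + TN) / (TP + TN + FP + FN) = (103 + 94) / 217 = 197/217.

197/217


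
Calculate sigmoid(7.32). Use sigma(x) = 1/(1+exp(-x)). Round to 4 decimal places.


sigma(7.32) = 1/(1+e^(-7.32)) = 1/(1+0.000662) = 1/1.000662 = 0.9993.

0.9993


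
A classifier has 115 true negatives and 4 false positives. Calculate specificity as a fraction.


Specificity = TN / (TN + FP) = 115 / 119 = 115/119.

115/119


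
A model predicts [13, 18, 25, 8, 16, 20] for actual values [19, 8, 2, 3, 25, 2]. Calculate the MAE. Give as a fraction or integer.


MAE = (1/6) * (|19-13|=6 + |8-18|=10 + |2-25|=23 + |3-8|=5 + |25-16|=9 + |2-20|=18). Sum = 71. MAE = 71/6.

71/6


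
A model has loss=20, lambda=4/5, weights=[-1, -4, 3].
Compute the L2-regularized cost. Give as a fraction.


L2 sq norm = sum(w^2) = 26. J = 20 + 4/5 * 26 = 204/5.

204/5


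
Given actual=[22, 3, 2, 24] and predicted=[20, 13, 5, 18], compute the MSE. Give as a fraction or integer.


MSE = (1/4) * ((22-20)^2=4 + (3-13)^2=100 + (2-5)^2=9 + (24-18)^2=36). Sum = 149. MSE = 149/4.

149/4


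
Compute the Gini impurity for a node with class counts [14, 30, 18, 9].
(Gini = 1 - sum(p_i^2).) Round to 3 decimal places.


Total = 71. Proportions: 14/71, 30/71, 18/71, 9/71. sum(p_i^2) = 0.2978. Gini = 1 - 0.2978 = 0.7022, which rounds to 0.702.

0.702


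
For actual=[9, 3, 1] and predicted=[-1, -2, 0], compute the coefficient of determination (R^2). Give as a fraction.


Mean(y) = 13/3. SS_res = 126. SS_tot = 104/3. R^2 = 1 - 126/(104/3) = -137/52.

-137/52


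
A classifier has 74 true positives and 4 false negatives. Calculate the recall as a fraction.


Recall = TP / (TP + FN) = 74 / 78 = 37/39.

37/39


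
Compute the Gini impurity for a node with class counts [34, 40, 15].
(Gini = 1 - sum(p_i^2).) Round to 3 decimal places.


Total = 89. Proportions: 34/89, 40/89, 15/89. sum(p_i^2) = 0.3763. Gini = 1 - 0.3763 = 0.6237, which rounds to 0.624.

0.624


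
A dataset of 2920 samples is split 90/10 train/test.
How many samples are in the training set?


Test set = 2920 * 10% = 292. Training set = 2920 - 292 = 2628.

2628


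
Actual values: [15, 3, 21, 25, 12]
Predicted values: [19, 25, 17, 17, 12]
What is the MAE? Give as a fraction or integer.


MAE = (1/5) * (|15-19|=4 + |3-25|=22 + |21-17|=4 + |25-17|=8 + |12-12|=0). Sum = 38. MAE = 38/5.

38/5


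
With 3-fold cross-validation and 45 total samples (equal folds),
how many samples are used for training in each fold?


Each validation fold has 45/3 = 15 samples. Training set = 45 - 15 = 30.

30


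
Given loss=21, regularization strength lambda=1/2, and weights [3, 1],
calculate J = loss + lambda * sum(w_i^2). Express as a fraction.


L2 sq norm = sum(w^2) = 10. J = 21 + 1/2 * 10 = 26.

26


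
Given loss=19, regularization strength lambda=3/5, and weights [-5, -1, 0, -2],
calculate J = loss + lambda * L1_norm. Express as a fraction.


L1 norm = sum(|w|) = 8. J = 19 + 3/5 * 8 = 119/5.

119/5


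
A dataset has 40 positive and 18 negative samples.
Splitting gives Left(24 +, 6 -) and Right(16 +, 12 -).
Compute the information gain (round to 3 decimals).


H(parent) = 0.8936. H(left) = 0.7219, H(right) = 0.9852. Weighted = (30/58)*0.7219 + (28/58)*0.9852 = 0.8490. IG = 0.8936 - 0.8490 = 0.0446, which rounds to 0.045.

0.045


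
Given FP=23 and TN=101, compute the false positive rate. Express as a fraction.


FPR = FP / (FP + TN) = 23 / 124 = 23/124.

23/124


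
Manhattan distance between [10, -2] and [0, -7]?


d = sum of absolute differences: |10-0|=10 + |-2--7|=5 = 15.

15


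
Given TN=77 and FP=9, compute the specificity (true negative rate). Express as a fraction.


Specificity = TN / (TN + FP) = 77 / 86 = 77/86.

77/86


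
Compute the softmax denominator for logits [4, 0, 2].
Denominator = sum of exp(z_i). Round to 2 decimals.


Denom = e^4=54.5982 + e^0=1.0000 + e^2=7.3891. Sum = 62.9873, which rounds to 62.99.

62.99


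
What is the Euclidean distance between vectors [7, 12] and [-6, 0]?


d = sqrt(sum of squared differences). (7--6)^2=169, (12-0)^2=144. Sum = 313.

sqrt(313)


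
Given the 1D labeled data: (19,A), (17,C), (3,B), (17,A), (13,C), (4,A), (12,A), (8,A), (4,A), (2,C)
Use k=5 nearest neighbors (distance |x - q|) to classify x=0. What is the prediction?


Distances: |19-0|=19, |17-0|=17, |3-0|=3, |17-0|=17, |13-0|=13, |4-0|=4, |12-0|=12, |8-0|=8, |4-0|=4, |2-0|=2. 5 nearest: (2,C), (3,B), (4,A), (4,A), (8,A). Counts: {'C': 1, 'B': 1, 'A': 3}. Majority class: A.

A


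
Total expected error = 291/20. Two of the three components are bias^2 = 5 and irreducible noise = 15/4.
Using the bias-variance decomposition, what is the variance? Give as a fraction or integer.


Total error = bias^2 + variance + irreducible noise. So variance = 291/20 - 5 - 15/4 = 29/5.

29/5


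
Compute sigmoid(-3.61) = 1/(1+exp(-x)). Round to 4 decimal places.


sigma(-3.61) = 1/(1+e^(3.61)) = 1/(1+36.966053) = 1/37.966053 = 0.0263.

0.0263


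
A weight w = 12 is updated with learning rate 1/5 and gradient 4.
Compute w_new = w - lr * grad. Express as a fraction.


w_new = 12 - 1/5 * 4 = 12 - 4/5 = 56/5.

56/5


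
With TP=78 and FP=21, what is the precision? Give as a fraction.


Precision = TP / (TP + FP) = 78 / 99 = 26/33.

26/33


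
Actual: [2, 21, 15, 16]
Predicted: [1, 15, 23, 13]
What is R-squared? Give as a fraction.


Mean(y) = 27/2. SS_res = 110. SS_tot = 197. R^2 = 1 - 110/(197) = 87/197.

87/197


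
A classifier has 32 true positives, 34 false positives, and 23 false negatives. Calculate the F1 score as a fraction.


Precision = 32/66 = 16/33. Recall = 32/55 = 32/55. F1 = 2*P*R/(P+R) = 64/121.

64/121


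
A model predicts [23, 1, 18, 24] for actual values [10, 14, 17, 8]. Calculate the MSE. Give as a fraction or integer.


MSE = (1/4) * ((10-23)^2=169 + (14-1)^2=169 + (17-18)^2=1 + (8-24)^2=256). Sum = 595. MSE = 595/4.

595/4


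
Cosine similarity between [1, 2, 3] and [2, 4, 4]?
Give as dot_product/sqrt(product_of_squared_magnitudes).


dot = 22. |a|^2 = 14, |b|^2 = 36. cos = 22/sqrt(504).

22/sqrt(504)


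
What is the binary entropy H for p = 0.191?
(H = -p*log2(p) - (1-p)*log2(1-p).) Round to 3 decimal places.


H = -0.191*log2(0.191) - 0.809*log2(0.809) = 0.704.

0.704


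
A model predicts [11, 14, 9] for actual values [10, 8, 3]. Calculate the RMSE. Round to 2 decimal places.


MSE = 24.3333. RMSE = sqrt(24.3333) = 4.93.

4.93


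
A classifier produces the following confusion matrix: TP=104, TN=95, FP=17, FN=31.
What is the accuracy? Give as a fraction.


Accuracy = (TP + TN) / (TP + TN + FP + FN) = (104 + 95) / 247 = 199/247.

199/247


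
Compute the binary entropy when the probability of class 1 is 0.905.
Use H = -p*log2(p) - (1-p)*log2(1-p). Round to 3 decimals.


H = -0.905*log2(0.905) - 0.095*log2(0.095) = 0.453.

0.453


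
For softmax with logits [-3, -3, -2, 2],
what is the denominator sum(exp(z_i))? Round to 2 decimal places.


Denom = e^-3=0.0498 + e^-3=0.0498 + e^-2=0.1353 + e^2=7.3891. Sum = 7.6240, which rounds to 7.62.

7.62


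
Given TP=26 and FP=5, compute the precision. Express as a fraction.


Precision = TP / (TP + FP) = 26 / 31 = 26/31.

26/31


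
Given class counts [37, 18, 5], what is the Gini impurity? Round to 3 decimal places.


Total = 60. Proportions: 37/60, 18/60, 5/60. sum(p_i^2) = 0.4772. Gini = 1 - 0.4772 = 0.5228, which rounds to 0.523.

0.523


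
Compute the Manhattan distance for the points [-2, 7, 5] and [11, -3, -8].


d = sum of absolute differences: |-2-11|=13 + |7--3|=10 + |5--8|=13 = 36.

36


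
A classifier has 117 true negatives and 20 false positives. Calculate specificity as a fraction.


Specificity = TN / (TN + FP) = 117 / 137 = 117/137.

117/137


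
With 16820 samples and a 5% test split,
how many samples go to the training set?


Test set = 16820 * 5% = 841. Training set = 16820 - 841 = 15979.

15979


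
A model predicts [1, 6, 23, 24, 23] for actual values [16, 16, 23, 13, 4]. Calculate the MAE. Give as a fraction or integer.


MAE = (1/5) * (|16-1|=15 + |16-6|=10 + |23-23|=0 + |13-24|=11 + |4-23|=19). Sum = 55. MAE = 11.

11


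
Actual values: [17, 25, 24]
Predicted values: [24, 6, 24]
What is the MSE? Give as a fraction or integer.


MSE = (1/3) * ((17-24)^2=49 + (25-6)^2=361 + (24-24)^2=0). Sum = 410. MSE = 410/3.

410/3


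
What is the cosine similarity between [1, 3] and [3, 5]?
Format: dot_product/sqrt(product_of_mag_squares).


dot = 18. |a|^2 = 10, |b|^2 = 34. cos = 18/sqrt(340).

18/sqrt(340)


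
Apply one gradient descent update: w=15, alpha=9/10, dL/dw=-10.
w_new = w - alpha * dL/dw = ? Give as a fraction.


w_new = 15 - 9/10 * -10 = 15 - -9 = 24.

24


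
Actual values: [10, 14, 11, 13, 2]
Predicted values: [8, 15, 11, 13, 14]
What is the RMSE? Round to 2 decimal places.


MSE = 29.8000. RMSE = sqrt(29.8000) = 5.46.

5.46


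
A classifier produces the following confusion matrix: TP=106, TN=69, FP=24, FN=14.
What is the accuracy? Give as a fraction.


Accuracy = (TP + TN) / (TP + TN + FP + FN) = (106 + 69) / 213 = 175/213.

175/213


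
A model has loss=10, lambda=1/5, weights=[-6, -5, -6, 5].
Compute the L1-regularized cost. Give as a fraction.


L1 norm = sum(|w|) = 22. J = 10 + 1/5 * 22 = 72/5.

72/5


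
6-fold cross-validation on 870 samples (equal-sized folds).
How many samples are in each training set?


Each validation fold has 870/6 = 145 samples. Training set = 870 - 145 = 725.

725


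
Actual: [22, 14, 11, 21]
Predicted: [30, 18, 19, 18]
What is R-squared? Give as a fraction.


Mean(y) = 17. SS_res = 153. SS_tot = 86. R^2 = 1 - 153/(86) = -67/86.

-67/86


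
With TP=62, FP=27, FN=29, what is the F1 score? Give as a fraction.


Precision = 62/89 = 62/89. Recall = 62/91 = 62/91. F1 = 2*P*R/(P+R) = 31/45.

31/45


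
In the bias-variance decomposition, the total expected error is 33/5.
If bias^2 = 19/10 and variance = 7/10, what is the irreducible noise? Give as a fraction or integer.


Total error = bias^2 + variance + irreducible noise. So irreducible noise = 33/5 - 19/10 - 7/10 = 4.

4


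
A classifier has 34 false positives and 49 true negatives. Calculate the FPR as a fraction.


FPR = FP / (FP + TN) = 34 / 83 = 34/83.

34/83


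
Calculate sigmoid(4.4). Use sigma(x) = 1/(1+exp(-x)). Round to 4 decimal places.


sigma(4.4) = 1/(1+e^(-4.4)) = 1/(1+0.012277) = 1/1.012277 = 0.9879.

0.9879


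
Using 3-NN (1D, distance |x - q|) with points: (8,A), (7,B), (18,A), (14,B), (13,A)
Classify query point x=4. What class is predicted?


Distances: |8-4|=4, |7-4|=3, |18-4|=14, |14-4|=10, |13-4|=9. 3 nearest: (7,B), (8,A), (13,A). Counts: {'B': 1, 'A': 2}. Majority class: A.

A


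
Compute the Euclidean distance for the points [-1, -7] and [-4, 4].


d = sqrt(sum of squared differences). (-1--4)^2=9, (-7-4)^2=121. Sum = 130.

sqrt(130)


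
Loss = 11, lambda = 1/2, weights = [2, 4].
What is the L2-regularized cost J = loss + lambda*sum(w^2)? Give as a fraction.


L2 sq norm = sum(w^2) = 20. J = 11 + 1/2 * 20 = 21.

21


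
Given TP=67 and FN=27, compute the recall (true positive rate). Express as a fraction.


Recall = TP / (TP + FN) = 67 / 94 = 67/94.

67/94


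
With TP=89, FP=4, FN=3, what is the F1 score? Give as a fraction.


Precision = 89/93 = 89/93. Recall = 89/92 = 89/92. F1 = 2*P*R/(P+R) = 178/185.

178/185


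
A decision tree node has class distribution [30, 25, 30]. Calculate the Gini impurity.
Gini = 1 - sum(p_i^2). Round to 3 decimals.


Total = 85. Proportions: 30/85, 25/85, 30/85. sum(p_i^2) = 0.3356. Gini = 1 - 0.3356 = 0.6644, which rounds to 0.664.

0.664


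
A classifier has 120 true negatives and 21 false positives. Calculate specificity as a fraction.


Specificity = TN / (TN + FP) = 120 / 141 = 40/47.

40/47


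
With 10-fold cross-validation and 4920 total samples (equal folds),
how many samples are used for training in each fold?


Each validation fold has 4920/10 = 492 samples. Training set = 4920 - 492 = 4428.

4428


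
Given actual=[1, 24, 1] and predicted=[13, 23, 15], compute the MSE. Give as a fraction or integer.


MSE = (1/3) * ((1-13)^2=144 + (24-23)^2=1 + (1-15)^2=196). Sum = 341. MSE = 341/3.

341/3


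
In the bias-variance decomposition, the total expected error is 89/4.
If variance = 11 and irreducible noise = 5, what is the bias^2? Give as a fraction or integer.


Total error = bias^2 + variance + irreducible noise. So bias^2 = 89/4 - 11 - 5 = 25/4.

25/4


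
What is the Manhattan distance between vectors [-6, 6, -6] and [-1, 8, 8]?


d = sum of absolute differences: |-6--1|=5 + |6-8|=2 + |-6-8|=14 = 21.

21


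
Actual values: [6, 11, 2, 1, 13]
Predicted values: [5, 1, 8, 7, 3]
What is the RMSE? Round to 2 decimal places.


MSE = 54.6000. RMSE = sqrt(54.6000) = 7.39.

7.39


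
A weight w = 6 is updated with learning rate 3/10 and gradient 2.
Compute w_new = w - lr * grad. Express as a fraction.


w_new = 6 - 3/10 * 2 = 6 - 3/5 = 27/5.

27/5


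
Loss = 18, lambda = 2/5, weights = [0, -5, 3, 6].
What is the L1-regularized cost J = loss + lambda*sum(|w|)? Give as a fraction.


L1 norm = sum(|w|) = 14. J = 18 + 2/5 * 14 = 118/5.

118/5


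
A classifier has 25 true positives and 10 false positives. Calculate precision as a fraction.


Precision = TP / (TP + FP) = 25 / 35 = 5/7.

5/7


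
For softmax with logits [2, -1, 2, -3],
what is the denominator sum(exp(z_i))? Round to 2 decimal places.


Denom = e^2=7.3891 + e^-1=0.3679 + e^2=7.3891 + e^-3=0.0498. Sum = 15.1959, which rounds to 15.20.

15.20


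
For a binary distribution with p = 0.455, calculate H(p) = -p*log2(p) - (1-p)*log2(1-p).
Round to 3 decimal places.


H = -0.455*log2(0.455) - 0.545*log2(0.545) = 0.994.

0.994


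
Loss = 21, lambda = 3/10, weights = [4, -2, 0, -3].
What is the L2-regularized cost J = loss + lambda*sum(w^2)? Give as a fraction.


L2 sq norm = sum(w^2) = 29. J = 21 + 3/10 * 29 = 297/10.

297/10


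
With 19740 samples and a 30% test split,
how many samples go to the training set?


Test set = 19740 * 30% = 5922. Training set = 19740 - 5922 = 13818.

13818


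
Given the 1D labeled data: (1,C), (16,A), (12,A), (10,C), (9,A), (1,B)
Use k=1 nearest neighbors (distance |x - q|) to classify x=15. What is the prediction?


Distances: |1-15|=14, |16-15|=1, |12-15|=3, |10-15|=5, |9-15|=6, |1-15|=14. 1 nearest: (16,A). Counts: {'A': 1}. Majority class: A.

A


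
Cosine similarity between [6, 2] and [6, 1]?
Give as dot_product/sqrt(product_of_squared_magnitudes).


dot = 38. |a|^2 = 40, |b|^2 = 37. cos = 38/sqrt(1480).

38/sqrt(1480)


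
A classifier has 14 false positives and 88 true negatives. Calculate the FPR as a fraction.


FPR = FP / (FP + TN) = 14 / 102 = 7/51.

7/51


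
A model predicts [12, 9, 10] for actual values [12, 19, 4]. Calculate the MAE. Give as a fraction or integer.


MAE = (1/3) * (|12-12|=0 + |19-9|=10 + |4-10|=6). Sum = 16. MAE = 16/3.

16/3


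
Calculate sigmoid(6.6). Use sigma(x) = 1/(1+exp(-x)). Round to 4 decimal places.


sigma(6.6) = 1/(1+e^(-6.6)) = 1/(1+0.001360) = 1/1.001360 = 0.9986.

0.9986


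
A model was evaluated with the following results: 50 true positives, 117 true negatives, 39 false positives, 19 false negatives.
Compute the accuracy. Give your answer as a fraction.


Accuracy = (TP + TN) / (TP + TN + FP + FN) = (50 + 117) / 225 = 167/225.

167/225


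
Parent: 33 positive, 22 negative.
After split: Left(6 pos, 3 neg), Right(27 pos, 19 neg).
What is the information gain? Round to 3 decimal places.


H(parent) = 0.9710. H(left) = 0.9183, H(right) = 0.9781. Weighted = (9/55)*0.9183 + (46/55)*0.9781 = 0.9683. IG = 0.9710 - 0.9683 = 0.0027, which rounds to 0.003.

0.003


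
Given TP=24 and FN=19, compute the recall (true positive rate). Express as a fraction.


Recall = TP / (TP + FN) = 24 / 43 = 24/43.

24/43


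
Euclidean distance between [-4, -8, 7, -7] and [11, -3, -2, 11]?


d = sqrt(sum of squared differences). (-4-11)^2=225, (-8--3)^2=25, (7--2)^2=81, (-7-11)^2=324. Sum = 655.

sqrt(655)


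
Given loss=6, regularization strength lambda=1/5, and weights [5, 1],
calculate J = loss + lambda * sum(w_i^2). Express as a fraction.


L2 sq norm = sum(w^2) = 26. J = 6 + 1/5 * 26 = 56/5.

56/5


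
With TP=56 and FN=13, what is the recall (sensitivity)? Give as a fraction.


Recall = TP / (TP + FN) = 56 / 69 = 56/69.

56/69


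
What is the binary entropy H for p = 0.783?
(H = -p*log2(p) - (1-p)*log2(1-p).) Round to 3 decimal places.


H = -0.783*log2(0.783) - 0.217*log2(0.217) = 0.755.

0.755


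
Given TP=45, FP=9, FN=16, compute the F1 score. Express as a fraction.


Precision = 45/54 = 5/6. Recall = 45/61 = 45/61. F1 = 2*P*R/(P+R) = 18/23.

18/23


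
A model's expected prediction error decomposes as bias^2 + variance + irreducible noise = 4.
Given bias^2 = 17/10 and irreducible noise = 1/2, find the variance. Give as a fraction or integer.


Total error = bias^2 + variance + irreducible noise. So variance = 4 - 17/10 - 1/2 = 9/5.

9/5


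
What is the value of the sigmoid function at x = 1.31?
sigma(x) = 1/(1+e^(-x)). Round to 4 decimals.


sigma(1.31) = 1/(1+e^(-1.31)) = 1/(1+0.269820) = 1/1.269820 = 0.7875.

0.7875


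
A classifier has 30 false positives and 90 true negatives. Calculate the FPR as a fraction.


FPR = FP / (FP + TN) = 30 / 120 = 1/4.

1/4


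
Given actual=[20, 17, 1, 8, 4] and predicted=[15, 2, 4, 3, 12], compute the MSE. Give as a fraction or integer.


MSE = (1/5) * ((20-15)^2=25 + (17-2)^2=225 + (1-4)^2=9 + (8-3)^2=25 + (4-12)^2=64). Sum = 348. MSE = 348/5.

348/5


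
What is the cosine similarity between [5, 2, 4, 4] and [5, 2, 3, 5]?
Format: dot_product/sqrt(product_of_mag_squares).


dot = 61. |a|^2 = 61, |b|^2 = 63. cos = 61/sqrt(3843).

61/sqrt(3843)


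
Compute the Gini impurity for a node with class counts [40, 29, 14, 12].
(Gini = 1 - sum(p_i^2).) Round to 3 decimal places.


Total = 95. Proportions: 40/95, 29/95, 14/95, 12/95. sum(p_i^2) = 0.3081. Gini = 1 - 0.3081 = 0.6919, which rounds to 0.692.

0.692


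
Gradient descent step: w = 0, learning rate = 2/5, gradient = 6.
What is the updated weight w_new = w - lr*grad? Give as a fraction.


w_new = 0 - 2/5 * 6 = 0 - 12/5 = -12/5.

-12/5


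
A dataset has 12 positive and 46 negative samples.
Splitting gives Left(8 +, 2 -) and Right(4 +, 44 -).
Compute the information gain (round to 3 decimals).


H(parent) = 0.7355. H(left) = 0.7219, H(right) = 0.4138. Weighted = (10/58)*0.7219 + (48/58)*0.4138 = 0.4669. IG = 0.7355 - 0.4669 = 0.2686, which rounds to 0.269.

0.269


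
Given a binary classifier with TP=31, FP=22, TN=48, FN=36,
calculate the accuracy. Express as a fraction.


Accuracy = (TP + TN) / (TP + TN + FP + FN) = (31 + 48) / 137 = 79/137.

79/137


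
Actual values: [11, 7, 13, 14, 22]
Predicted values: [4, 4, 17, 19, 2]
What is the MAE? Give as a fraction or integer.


MAE = (1/5) * (|11-4|=7 + |7-4|=3 + |13-17|=4 + |14-19|=5 + |22-2|=20). Sum = 39. MAE = 39/5.

39/5


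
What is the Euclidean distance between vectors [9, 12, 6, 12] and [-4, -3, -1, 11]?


d = sqrt(sum of squared differences). (9--4)^2=169, (12--3)^2=225, (6--1)^2=49, (12-11)^2=1. Sum = 444.

sqrt(444)


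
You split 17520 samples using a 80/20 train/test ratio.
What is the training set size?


Test set = 17520 * 20% = 3504. Training set = 17520 - 3504 = 14016.

14016


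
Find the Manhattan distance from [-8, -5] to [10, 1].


d = sum of absolute differences: |-8-10|=18 + |-5-1|=6 = 24.

24


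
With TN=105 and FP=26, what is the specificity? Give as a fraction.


Specificity = TN / (TN + FP) = 105 / 131 = 105/131.

105/131


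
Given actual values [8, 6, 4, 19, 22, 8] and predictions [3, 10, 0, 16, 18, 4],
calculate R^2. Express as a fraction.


Mean(y) = 67/6. SS_res = 98. SS_tot = 1661/6. R^2 = 1 - 98/(1661/6) = 1073/1661.

1073/1661


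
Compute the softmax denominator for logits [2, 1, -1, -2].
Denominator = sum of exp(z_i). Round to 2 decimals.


Denom = e^2=7.3891 + e^1=2.7183 + e^-1=0.3679 + e^-2=0.1353. Sum = 10.6106, which rounds to 10.61.

10.61


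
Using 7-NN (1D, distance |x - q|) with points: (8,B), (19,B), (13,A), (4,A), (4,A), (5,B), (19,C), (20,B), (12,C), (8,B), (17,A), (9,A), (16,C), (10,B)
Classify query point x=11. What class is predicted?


Distances: |8-11|=3, |19-11|=8, |13-11|=2, |4-11|=7, |4-11|=7, |5-11|=6, |19-11|=8, |20-11|=9, |12-11|=1, |8-11|=3, |17-11|=6, |9-11|=2, |16-11|=5, |10-11|=1. 7 nearest: (10,B), (12,C), (13,A), (9,A), (8,B), (8,B), (16,C). Counts: {'B': 3, 'C': 2, 'A': 2}. Majority class: B.

B


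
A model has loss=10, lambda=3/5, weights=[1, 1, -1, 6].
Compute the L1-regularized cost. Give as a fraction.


L1 norm = sum(|w|) = 9. J = 10 + 3/5 * 9 = 77/5.

77/5


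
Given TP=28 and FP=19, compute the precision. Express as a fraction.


Precision = TP / (TP + FP) = 28 / 47 = 28/47.

28/47


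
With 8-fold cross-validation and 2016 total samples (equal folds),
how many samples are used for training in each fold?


Each validation fold has 2016/8 = 252 samples. Training set = 2016 - 252 = 1764.

1764


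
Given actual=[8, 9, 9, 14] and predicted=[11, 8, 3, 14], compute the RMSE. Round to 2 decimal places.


MSE = 11.5000. RMSE = sqrt(11.5000) = 3.39.

3.39


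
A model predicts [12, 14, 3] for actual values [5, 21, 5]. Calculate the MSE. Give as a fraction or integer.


MSE = (1/3) * ((5-12)^2=49 + (21-14)^2=49 + (5-3)^2=4). Sum = 102. MSE = 34.

34


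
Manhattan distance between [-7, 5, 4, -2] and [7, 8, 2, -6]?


d = sum of absolute differences: |-7-7|=14 + |5-8|=3 + |4-2|=2 + |-2--6|=4 = 23.

23


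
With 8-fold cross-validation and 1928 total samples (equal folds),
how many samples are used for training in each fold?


Each validation fold has 1928/8 = 241 samples. Training set = 1928 - 241 = 1687.

1687


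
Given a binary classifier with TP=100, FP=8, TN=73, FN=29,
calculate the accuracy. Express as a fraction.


Accuracy = (TP + TN) / (TP + TN + FP + FN) = (100 + 73) / 210 = 173/210.

173/210


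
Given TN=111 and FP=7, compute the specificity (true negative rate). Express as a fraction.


Specificity = TN / (TN + FP) = 111 / 118 = 111/118.

111/118


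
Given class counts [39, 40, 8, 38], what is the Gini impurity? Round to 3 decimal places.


Total = 125. Proportions: 39/125, 40/125, 8/125, 38/125. sum(p_i^2) = 0.2963. Gini = 1 - 0.2963 = 0.7037, which rounds to 0.704.

0.704


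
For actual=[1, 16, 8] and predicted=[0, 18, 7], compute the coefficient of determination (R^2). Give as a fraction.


Mean(y) = 25/3. SS_res = 6. SS_tot = 338/3. R^2 = 1 - 6/(338/3) = 160/169.

160/169


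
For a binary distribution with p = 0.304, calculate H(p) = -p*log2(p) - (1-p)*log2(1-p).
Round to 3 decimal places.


H = -0.304*log2(0.304) - 0.696*log2(0.696) = 0.886.

0.886


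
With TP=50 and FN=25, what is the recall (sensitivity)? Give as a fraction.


Recall = TP / (TP + FN) = 50 / 75 = 2/3.

2/3


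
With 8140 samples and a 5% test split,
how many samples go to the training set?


Test set = 8140 * 5% = 407. Training set = 8140 - 407 = 7733.

7733


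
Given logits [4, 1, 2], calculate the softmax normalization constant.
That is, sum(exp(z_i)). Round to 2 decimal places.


Denom = e^4=54.5982 + e^1=2.7183 + e^2=7.3891. Sum = 64.7056, which rounds to 64.71.

64.71


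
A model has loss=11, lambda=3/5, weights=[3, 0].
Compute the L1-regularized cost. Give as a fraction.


L1 norm = sum(|w|) = 3. J = 11 + 3/5 * 3 = 64/5.

64/5


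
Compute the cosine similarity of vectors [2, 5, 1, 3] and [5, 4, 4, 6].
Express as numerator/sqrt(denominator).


dot = 52. |a|^2 = 39, |b|^2 = 93. cos = 52/sqrt(3627).

52/sqrt(3627)


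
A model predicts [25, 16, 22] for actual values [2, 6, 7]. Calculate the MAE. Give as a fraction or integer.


MAE = (1/3) * (|2-25|=23 + |6-16|=10 + |7-22|=15). Sum = 48. MAE = 16.

16


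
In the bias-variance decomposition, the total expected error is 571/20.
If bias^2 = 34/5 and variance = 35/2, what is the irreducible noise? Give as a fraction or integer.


Total error = bias^2 + variance + irreducible noise. So irreducible noise = 571/20 - 34/5 - 35/2 = 17/4.

17/4


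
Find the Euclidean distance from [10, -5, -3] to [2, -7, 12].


d = sqrt(sum of squared differences). (10-2)^2=64, (-5--7)^2=4, (-3-12)^2=225. Sum = 293.

sqrt(293)


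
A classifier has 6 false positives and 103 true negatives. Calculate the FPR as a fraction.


FPR = FP / (FP + TN) = 6 / 109 = 6/109.

6/109


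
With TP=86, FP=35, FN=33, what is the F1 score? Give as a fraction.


Precision = 86/121 = 86/121. Recall = 86/119 = 86/119. F1 = 2*P*R/(P+R) = 43/60.

43/60


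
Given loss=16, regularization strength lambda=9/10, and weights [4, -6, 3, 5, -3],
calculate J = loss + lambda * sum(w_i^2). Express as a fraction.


L2 sq norm = sum(w^2) = 95. J = 16 + 9/10 * 95 = 203/2.

203/2


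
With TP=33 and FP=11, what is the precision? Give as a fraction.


Precision = TP / (TP + FP) = 33 / 44 = 3/4.

3/4


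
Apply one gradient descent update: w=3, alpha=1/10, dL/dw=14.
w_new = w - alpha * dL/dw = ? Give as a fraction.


w_new = 3 - 1/10 * 14 = 3 - 7/5 = 8/5.

8/5


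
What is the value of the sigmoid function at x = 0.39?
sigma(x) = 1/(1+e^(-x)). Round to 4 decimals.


sigma(0.39) = 1/(1+e^(-0.39)) = 1/(1+0.677057) = 1/1.677057 = 0.5963.

0.5963


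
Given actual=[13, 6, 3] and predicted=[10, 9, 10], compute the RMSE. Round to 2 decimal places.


MSE = 22.3333. RMSE = sqrt(22.3333) = 4.73.

4.73


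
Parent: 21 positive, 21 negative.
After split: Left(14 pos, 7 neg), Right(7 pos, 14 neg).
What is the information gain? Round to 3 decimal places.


H(parent) = 1.0000. H(left) = 0.9183, H(right) = 0.9183. Weighted = (21/42)*0.9183 + (21/42)*0.9183 = 0.9183. IG = 1.0000 - 0.9183 = 0.0817, which rounds to 0.082.

0.082


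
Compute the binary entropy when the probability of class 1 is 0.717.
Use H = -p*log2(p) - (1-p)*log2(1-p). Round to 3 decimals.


H = -0.717*log2(0.717) - 0.283*log2(0.283) = 0.860.

0.860


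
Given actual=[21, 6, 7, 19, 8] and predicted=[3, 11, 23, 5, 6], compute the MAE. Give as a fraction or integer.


MAE = (1/5) * (|21-3|=18 + |6-11|=5 + |7-23|=16 + |19-5|=14 + |8-6|=2). Sum = 55. MAE = 11.

11
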